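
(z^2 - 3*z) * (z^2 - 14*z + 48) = z^4 - 17*z^3 + 90*z^2 - 144*z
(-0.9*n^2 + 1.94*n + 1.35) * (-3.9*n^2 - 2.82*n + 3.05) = 3.51*n^4 - 5.028*n^3 - 13.4808*n^2 + 2.11*n + 4.1175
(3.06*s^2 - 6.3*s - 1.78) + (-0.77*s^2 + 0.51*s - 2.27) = 2.29*s^2 - 5.79*s - 4.05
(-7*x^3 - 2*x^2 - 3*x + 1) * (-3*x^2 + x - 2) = 21*x^5 - x^4 + 21*x^3 - 2*x^2 + 7*x - 2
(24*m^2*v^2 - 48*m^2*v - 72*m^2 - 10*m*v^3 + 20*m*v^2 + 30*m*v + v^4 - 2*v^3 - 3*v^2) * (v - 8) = 24*m^2*v^3 - 240*m^2*v^2 + 312*m^2*v + 576*m^2 - 10*m*v^4 + 100*m*v^3 - 130*m*v^2 - 240*m*v + v^5 - 10*v^4 + 13*v^3 + 24*v^2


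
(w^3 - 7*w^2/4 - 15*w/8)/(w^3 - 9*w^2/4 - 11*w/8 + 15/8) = w*(4*w + 3)/(4*w^2 + w - 3)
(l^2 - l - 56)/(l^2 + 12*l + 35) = (l - 8)/(l + 5)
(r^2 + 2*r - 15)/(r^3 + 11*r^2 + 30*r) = (r - 3)/(r*(r + 6))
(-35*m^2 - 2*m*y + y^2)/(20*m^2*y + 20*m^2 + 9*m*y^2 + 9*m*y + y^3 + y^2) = (-7*m + y)/(4*m*y + 4*m + y^2 + y)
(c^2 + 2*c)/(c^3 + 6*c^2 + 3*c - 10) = c/(c^2 + 4*c - 5)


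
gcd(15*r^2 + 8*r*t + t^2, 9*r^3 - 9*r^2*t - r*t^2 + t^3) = 3*r + t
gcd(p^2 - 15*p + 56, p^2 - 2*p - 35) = p - 7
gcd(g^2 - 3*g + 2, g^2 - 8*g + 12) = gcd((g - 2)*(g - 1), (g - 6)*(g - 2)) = g - 2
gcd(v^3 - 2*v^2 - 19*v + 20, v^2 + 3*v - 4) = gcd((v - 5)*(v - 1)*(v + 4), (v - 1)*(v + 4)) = v^2 + 3*v - 4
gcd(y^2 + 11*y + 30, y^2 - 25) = y + 5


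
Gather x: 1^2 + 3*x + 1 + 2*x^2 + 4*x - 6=2*x^2 + 7*x - 4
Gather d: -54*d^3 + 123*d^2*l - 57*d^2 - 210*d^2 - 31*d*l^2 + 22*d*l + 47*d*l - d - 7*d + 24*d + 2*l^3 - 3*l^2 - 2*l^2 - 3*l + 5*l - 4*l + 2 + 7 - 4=-54*d^3 + d^2*(123*l - 267) + d*(-31*l^2 + 69*l + 16) + 2*l^3 - 5*l^2 - 2*l + 5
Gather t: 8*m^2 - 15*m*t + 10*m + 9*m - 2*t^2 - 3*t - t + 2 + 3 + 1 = 8*m^2 + 19*m - 2*t^2 + t*(-15*m - 4) + 6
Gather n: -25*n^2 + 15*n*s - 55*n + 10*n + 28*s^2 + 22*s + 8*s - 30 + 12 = -25*n^2 + n*(15*s - 45) + 28*s^2 + 30*s - 18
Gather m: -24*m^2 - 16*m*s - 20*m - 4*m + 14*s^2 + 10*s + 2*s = -24*m^2 + m*(-16*s - 24) + 14*s^2 + 12*s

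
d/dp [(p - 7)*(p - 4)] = 2*p - 11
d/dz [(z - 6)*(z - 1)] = 2*z - 7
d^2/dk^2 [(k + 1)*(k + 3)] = 2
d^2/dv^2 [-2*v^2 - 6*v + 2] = -4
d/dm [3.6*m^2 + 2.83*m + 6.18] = 7.2*m + 2.83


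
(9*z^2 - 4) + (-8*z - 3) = 9*z^2 - 8*z - 7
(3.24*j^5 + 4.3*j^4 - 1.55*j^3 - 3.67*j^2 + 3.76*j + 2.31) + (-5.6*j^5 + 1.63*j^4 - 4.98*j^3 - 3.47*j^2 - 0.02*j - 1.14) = -2.36*j^5 + 5.93*j^4 - 6.53*j^3 - 7.14*j^2 + 3.74*j + 1.17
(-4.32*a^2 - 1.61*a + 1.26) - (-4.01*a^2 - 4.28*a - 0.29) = -0.31*a^2 + 2.67*a + 1.55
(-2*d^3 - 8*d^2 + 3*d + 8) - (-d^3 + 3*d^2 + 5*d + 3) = -d^3 - 11*d^2 - 2*d + 5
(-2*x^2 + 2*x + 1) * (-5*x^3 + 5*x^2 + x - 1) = 10*x^5 - 20*x^4 + 3*x^3 + 9*x^2 - x - 1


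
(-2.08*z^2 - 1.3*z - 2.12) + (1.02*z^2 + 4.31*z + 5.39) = -1.06*z^2 + 3.01*z + 3.27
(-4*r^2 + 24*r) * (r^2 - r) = -4*r^4 + 28*r^3 - 24*r^2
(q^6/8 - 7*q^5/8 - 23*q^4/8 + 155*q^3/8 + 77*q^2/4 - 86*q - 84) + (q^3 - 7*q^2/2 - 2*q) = q^6/8 - 7*q^5/8 - 23*q^4/8 + 163*q^3/8 + 63*q^2/4 - 88*q - 84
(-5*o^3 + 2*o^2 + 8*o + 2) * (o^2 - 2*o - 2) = -5*o^5 + 12*o^4 + 14*o^3 - 18*o^2 - 20*o - 4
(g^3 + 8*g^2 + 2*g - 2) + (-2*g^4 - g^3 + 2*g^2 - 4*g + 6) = -2*g^4 + 10*g^2 - 2*g + 4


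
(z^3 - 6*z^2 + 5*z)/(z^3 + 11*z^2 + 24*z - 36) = z*(z - 5)/(z^2 + 12*z + 36)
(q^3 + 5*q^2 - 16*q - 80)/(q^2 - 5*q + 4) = (q^2 + 9*q + 20)/(q - 1)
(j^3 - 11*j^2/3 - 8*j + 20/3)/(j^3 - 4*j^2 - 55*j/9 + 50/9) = 3*(j + 2)/(3*j + 5)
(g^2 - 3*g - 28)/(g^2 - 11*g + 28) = (g + 4)/(g - 4)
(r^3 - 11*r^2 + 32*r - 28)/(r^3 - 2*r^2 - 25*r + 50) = (r^2 - 9*r + 14)/(r^2 - 25)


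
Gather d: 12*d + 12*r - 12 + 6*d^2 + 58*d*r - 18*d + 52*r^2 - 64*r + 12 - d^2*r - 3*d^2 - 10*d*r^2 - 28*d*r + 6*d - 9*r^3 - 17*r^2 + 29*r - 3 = d^2*(3 - r) + d*(-10*r^2 + 30*r) - 9*r^3 + 35*r^2 - 23*r - 3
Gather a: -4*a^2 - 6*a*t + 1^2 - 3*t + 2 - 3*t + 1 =-4*a^2 - 6*a*t - 6*t + 4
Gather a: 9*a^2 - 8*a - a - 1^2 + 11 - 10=9*a^2 - 9*a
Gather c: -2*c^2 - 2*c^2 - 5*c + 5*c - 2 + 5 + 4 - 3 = 4 - 4*c^2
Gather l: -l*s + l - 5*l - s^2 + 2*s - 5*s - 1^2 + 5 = l*(-s - 4) - s^2 - 3*s + 4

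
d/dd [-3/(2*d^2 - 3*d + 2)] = 3*(4*d - 3)/(2*d^2 - 3*d + 2)^2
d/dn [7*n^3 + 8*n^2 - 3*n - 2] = 21*n^2 + 16*n - 3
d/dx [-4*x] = -4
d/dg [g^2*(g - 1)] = g*(3*g - 2)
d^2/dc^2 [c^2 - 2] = 2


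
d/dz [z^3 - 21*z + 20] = 3*z^2 - 21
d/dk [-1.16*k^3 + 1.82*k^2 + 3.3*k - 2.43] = -3.48*k^2 + 3.64*k + 3.3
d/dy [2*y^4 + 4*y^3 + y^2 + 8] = 2*y*(4*y^2 + 6*y + 1)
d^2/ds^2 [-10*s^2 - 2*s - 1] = -20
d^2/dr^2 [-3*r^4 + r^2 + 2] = 2 - 36*r^2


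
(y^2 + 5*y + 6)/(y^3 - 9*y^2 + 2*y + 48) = (y + 3)/(y^2 - 11*y + 24)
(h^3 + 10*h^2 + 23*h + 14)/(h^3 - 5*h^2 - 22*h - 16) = (h + 7)/(h - 8)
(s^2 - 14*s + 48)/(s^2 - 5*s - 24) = (s - 6)/(s + 3)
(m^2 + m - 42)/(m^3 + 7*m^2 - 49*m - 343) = (m - 6)/(m^2 - 49)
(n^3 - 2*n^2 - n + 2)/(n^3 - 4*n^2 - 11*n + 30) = (n^2 - 1)/(n^2 - 2*n - 15)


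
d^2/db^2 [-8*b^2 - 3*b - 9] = -16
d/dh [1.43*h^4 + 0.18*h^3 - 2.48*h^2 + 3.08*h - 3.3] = 5.72*h^3 + 0.54*h^2 - 4.96*h + 3.08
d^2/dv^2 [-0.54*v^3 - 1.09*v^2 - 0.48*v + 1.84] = -3.24*v - 2.18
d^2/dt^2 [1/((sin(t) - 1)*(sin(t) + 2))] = (-13*sin(t) + sin(3*t) + 7*cos(2*t)/2 - 19/2)/((sin(t) - 1)^2*(sin(t) + 2)^3)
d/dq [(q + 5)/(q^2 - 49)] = (q^2 - 2*q*(q + 5) - 49)/(q^2 - 49)^2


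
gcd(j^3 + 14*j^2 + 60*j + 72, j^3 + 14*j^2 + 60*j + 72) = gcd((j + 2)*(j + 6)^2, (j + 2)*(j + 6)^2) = j^3 + 14*j^2 + 60*j + 72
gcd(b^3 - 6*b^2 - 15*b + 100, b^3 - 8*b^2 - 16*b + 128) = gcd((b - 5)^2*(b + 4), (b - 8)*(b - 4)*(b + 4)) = b + 4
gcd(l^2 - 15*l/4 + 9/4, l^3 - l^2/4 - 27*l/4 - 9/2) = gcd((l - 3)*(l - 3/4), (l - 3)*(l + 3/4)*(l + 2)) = l - 3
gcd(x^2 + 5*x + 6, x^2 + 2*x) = x + 2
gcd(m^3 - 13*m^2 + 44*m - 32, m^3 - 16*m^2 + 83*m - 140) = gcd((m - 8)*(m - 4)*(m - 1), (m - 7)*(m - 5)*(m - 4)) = m - 4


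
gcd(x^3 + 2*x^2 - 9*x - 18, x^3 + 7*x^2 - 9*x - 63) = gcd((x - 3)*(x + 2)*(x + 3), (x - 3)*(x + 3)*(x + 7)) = x^2 - 9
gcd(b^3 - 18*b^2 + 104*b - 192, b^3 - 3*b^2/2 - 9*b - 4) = b - 4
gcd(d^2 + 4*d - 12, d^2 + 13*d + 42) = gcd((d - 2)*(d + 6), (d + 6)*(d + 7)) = d + 6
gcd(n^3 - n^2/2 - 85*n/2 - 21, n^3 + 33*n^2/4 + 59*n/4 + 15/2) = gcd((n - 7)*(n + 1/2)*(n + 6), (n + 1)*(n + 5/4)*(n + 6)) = n + 6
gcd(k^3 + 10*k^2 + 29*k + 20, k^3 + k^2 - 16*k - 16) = k^2 + 5*k + 4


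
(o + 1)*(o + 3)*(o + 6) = o^3 + 10*o^2 + 27*o + 18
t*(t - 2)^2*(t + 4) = t^4 - 12*t^2 + 16*t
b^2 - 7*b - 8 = (b - 8)*(b + 1)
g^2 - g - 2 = (g - 2)*(g + 1)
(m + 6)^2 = m^2 + 12*m + 36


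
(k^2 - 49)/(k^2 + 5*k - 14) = (k - 7)/(k - 2)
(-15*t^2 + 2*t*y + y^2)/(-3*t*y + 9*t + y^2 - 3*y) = (5*t + y)/(y - 3)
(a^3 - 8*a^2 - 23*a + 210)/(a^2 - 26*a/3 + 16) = 3*(a^2 - 2*a - 35)/(3*a - 8)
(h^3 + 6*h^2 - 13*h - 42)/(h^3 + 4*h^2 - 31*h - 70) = (h - 3)/(h - 5)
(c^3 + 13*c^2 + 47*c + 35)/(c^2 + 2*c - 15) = (c^2 + 8*c + 7)/(c - 3)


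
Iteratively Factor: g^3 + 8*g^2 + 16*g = (g + 4)*(g^2 + 4*g) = (g + 4)^2*(g)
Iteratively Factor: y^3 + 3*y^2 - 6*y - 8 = (y - 2)*(y^2 + 5*y + 4) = (y - 2)*(y + 4)*(y + 1)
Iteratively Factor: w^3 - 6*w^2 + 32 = (w - 4)*(w^2 - 2*w - 8) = (w - 4)^2*(w + 2)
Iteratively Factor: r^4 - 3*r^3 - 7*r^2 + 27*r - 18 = (r + 3)*(r^3 - 6*r^2 + 11*r - 6) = (r - 2)*(r + 3)*(r^2 - 4*r + 3) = (r - 2)*(r - 1)*(r + 3)*(r - 3)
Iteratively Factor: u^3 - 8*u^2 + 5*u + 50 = (u - 5)*(u^2 - 3*u - 10) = (u - 5)^2*(u + 2)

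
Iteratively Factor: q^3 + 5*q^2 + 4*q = (q + 1)*(q^2 + 4*q) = (q + 1)*(q + 4)*(q)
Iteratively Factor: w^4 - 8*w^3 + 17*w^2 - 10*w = (w - 1)*(w^3 - 7*w^2 + 10*w) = w*(w - 1)*(w^2 - 7*w + 10) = w*(w - 5)*(w - 1)*(w - 2)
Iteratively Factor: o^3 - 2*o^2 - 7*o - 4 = (o + 1)*(o^2 - 3*o - 4) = (o + 1)^2*(o - 4)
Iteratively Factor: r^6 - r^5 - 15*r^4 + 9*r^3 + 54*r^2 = (r - 3)*(r^5 + 2*r^4 - 9*r^3 - 18*r^2) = (r - 3)^2*(r^4 + 5*r^3 + 6*r^2) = r*(r - 3)^2*(r^3 + 5*r^2 + 6*r) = r*(r - 3)^2*(r + 2)*(r^2 + 3*r) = r*(r - 3)^2*(r + 2)*(r + 3)*(r)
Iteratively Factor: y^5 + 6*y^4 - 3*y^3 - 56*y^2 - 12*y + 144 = (y + 3)*(y^4 + 3*y^3 - 12*y^2 - 20*y + 48) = (y - 2)*(y + 3)*(y^3 + 5*y^2 - 2*y - 24) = (y - 2)*(y + 3)*(y + 4)*(y^2 + y - 6) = (y - 2)*(y + 3)^2*(y + 4)*(y - 2)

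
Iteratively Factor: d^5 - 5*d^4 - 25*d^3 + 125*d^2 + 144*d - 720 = (d + 3)*(d^4 - 8*d^3 - d^2 + 128*d - 240) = (d + 3)*(d + 4)*(d^3 - 12*d^2 + 47*d - 60) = (d - 4)*(d + 3)*(d + 4)*(d^2 - 8*d + 15) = (d - 5)*(d - 4)*(d + 3)*(d + 4)*(d - 3)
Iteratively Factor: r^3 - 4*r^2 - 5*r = (r)*(r^2 - 4*r - 5) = r*(r - 5)*(r + 1)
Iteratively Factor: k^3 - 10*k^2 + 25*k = (k - 5)*(k^2 - 5*k) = (k - 5)^2*(k)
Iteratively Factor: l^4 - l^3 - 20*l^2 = (l - 5)*(l^3 + 4*l^2) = l*(l - 5)*(l^2 + 4*l) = l*(l - 5)*(l + 4)*(l)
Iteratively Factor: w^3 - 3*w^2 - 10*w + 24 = (w + 3)*(w^2 - 6*w + 8) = (w - 4)*(w + 3)*(w - 2)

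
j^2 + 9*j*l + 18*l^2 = (j + 3*l)*(j + 6*l)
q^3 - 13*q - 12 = (q - 4)*(q + 1)*(q + 3)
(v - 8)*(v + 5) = v^2 - 3*v - 40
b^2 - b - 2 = (b - 2)*(b + 1)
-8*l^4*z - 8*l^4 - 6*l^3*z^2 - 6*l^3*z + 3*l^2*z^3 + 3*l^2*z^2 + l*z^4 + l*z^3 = (-2*l + z)*(l + z)*(4*l + z)*(l*z + l)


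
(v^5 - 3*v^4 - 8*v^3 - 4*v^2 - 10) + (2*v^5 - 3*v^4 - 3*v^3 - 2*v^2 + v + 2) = 3*v^5 - 6*v^4 - 11*v^3 - 6*v^2 + v - 8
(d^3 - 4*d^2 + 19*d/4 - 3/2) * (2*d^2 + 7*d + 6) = 2*d^5 - d^4 - 25*d^3/2 + 25*d^2/4 + 18*d - 9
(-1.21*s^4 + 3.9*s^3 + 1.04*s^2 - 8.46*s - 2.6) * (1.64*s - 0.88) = -1.9844*s^5 + 7.4608*s^4 - 1.7264*s^3 - 14.7896*s^2 + 3.1808*s + 2.288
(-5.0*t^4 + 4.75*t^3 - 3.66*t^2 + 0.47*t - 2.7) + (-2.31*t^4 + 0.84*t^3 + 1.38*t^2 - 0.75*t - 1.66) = -7.31*t^4 + 5.59*t^3 - 2.28*t^2 - 0.28*t - 4.36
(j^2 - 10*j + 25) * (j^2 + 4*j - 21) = j^4 - 6*j^3 - 36*j^2 + 310*j - 525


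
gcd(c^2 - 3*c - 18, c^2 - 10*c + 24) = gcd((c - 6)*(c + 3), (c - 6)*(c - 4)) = c - 6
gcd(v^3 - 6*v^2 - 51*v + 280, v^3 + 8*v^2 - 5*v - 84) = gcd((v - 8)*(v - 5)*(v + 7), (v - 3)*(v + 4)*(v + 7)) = v + 7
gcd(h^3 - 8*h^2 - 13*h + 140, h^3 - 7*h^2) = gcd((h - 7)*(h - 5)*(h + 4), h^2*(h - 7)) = h - 7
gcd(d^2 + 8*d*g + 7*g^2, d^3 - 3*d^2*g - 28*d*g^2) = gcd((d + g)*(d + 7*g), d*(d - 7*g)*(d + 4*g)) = 1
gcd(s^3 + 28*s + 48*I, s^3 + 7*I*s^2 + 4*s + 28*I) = s + 2*I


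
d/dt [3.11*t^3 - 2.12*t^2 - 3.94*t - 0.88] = 9.33*t^2 - 4.24*t - 3.94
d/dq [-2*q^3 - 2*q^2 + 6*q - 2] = -6*q^2 - 4*q + 6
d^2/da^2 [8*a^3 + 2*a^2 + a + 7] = 48*a + 4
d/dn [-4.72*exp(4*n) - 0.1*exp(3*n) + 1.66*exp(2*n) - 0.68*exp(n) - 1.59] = (-18.88*exp(3*n) - 0.3*exp(2*n) + 3.32*exp(n) - 0.68)*exp(n)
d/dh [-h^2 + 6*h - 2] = 6 - 2*h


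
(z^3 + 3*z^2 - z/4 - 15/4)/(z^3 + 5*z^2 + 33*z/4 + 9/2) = (2*z^2 + 3*z - 5)/(2*z^2 + 7*z + 6)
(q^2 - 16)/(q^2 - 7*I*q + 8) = (q^2 - 16)/(q^2 - 7*I*q + 8)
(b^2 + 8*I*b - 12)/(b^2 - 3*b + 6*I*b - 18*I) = (b + 2*I)/(b - 3)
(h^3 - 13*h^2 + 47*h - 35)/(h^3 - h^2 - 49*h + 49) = (h - 5)/(h + 7)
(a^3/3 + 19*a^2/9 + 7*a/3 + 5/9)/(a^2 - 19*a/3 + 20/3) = (3*a^3 + 19*a^2 + 21*a + 5)/(3*(3*a^2 - 19*a + 20))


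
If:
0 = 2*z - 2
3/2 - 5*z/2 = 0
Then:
No Solution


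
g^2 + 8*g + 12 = (g + 2)*(g + 6)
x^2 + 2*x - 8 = (x - 2)*(x + 4)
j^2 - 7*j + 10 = (j - 5)*(j - 2)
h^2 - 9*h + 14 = (h - 7)*(h - 2)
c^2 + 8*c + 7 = (c + 1)*(c + 7)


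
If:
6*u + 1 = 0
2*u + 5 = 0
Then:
No Solution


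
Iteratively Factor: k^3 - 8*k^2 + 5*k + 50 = (k - 5)*(k^2 - 3*k - 10) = (k - 5)*(k + 2)*(k - 5)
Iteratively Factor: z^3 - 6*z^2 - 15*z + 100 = (z - 5)*(z^2 - z - 20) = (z - 5)^2*(z + 4)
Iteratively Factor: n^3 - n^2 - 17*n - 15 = (n + 1)*(n^2 - 2*n - 15) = (n + 1)*(n + 3)*(n - 5)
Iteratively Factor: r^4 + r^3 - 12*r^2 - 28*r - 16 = (r - 4)*(r^3 + 5*r^2 + 8*r + 4) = (r - 4)*(r + 2)*(r^2 + 3*r + 2) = (r - 4)*(r + 2)^2*(r + 1)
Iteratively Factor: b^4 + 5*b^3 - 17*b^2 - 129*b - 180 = (b + 4)*(b^3 + b^2 - 21*b - 45) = (b + 3)*(b + 4)*(b^2 - 2*b - 15) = (b - 5)*(b + 3)*(b + 4)*(b + 3)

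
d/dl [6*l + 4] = 6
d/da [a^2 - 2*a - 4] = 2*a - 2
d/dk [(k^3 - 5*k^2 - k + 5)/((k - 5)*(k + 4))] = (k^2 + 8*k + 1)/(k^2 + 8*k + 16)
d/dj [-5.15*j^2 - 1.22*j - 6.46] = -10.3*j - 1.22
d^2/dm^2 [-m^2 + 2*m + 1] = -2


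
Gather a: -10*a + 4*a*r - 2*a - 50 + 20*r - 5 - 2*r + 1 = a*(4*r - 12) + 18*r - 54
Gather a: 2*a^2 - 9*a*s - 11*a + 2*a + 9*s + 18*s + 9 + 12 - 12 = 2*a^2 + a*(-9*s - 9) + 27*s + 9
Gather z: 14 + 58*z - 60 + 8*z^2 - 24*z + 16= 8*z^2 + 34*z - 30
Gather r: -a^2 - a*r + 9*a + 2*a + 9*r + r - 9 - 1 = -a^2 + 11*a + r*(10 - a) - 10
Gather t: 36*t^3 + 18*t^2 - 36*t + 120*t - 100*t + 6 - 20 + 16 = 36*t^3 + 18*t^2 - 16*t + 2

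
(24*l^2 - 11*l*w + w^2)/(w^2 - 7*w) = (24*l^2 - 11*l*w + w^2)/(w*(w - 7))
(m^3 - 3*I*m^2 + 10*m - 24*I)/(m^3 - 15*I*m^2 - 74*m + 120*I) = (m^2 + I*m + 6)/(m^2 - 11*I*m - 30)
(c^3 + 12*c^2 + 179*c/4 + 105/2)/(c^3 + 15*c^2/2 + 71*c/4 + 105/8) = 2*(c + 6)/(2*c + 3)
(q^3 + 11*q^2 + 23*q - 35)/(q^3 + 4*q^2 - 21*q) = (q^2 + 4*q - 5)/(q*(q - 3))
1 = 1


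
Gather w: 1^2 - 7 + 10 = 4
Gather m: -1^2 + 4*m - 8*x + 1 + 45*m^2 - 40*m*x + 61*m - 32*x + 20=45*m^2 + m*(65 - 40*x) - 40*x + 20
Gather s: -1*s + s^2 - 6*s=s^2 - 7*s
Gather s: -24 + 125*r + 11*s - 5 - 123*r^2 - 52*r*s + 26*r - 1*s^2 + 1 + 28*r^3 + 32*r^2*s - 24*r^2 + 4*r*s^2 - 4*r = 28*r^3 - 147*r^2 + 147*r + s^2*(4*r - 1) + s*(32*r^2 - 52*r + 11) - 28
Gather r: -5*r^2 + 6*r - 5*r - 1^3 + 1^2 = -5*r^2 + r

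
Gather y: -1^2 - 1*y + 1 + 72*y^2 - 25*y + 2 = 72*y^2 - 26*y + 2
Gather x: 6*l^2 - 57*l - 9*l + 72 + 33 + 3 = 6*l^2 - 66*l + 108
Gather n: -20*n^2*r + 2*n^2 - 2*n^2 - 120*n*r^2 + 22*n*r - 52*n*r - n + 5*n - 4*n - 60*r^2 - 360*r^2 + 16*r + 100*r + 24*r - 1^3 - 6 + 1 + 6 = -20*n^2*r + n*(-120*r^2 - 30*r) - 420*r^2 + 140*r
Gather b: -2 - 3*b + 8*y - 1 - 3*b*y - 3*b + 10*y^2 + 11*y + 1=b*(-3*y - 6) + 10*y^2 + 19*y - 2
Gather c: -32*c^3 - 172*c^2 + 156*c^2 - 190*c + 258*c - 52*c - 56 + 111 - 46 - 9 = -32*c^3 - 16*c^2 + 16*c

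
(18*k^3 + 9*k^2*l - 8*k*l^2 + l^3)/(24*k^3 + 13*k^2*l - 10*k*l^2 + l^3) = (6*k - l)/(8*k - l)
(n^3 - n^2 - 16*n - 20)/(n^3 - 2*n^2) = (n^3 - n^2 - 16*n - 20)/(n^2*(n - 2))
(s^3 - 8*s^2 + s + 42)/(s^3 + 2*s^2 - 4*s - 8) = (s^2 - 10*s + 21)/(s^2 - 4)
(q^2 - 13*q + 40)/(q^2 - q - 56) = (q - 5)/(q + 7)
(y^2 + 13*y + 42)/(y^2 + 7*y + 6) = (y + 7)/(y + 1)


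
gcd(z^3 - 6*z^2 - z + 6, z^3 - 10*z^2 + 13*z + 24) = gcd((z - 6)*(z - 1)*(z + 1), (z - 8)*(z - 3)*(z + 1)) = z + 1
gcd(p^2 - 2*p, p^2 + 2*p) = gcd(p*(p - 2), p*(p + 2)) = p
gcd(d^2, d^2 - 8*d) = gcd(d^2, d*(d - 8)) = d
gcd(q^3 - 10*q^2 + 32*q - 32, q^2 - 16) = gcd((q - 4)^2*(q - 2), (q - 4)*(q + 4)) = q - 4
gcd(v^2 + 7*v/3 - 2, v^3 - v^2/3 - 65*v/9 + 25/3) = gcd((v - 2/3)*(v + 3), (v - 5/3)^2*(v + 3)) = v + 3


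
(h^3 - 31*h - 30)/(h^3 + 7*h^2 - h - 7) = (h^2 - h - 30)/(h^2 + 6*h - 7)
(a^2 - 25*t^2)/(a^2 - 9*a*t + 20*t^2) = (-a - 5*t)/(-a + 4*t)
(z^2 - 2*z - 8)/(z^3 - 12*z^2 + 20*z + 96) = (z - 4)/(z^2 - 14*z + 48)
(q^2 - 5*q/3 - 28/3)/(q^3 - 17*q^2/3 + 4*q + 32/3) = (3*q + 7)/(3*q^2 - 5*q - 8)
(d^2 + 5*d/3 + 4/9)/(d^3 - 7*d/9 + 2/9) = (9*d^2 + 15*d + 4)/(9*d^3 - 7*d + 2)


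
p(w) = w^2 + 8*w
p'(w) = 2*w + 8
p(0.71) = 6.18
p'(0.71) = 9.42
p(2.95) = 32.30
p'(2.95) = 13.90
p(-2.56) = -13.93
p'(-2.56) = 2.88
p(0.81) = 7.14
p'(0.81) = 9.62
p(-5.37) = -14.12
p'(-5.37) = -2.74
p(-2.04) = -12.16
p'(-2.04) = 3.92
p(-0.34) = -2.60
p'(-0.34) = 7.32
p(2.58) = 27.30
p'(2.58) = 13.16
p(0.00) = 0.00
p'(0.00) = 8.00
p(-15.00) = 105.00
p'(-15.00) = -22.00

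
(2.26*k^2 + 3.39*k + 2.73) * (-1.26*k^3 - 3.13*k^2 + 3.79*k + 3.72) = -2.8476*k^5 - 11.3452*k^4 - 5.4851*k^3 + 12.7104*k^2 + 22.9575*k + 10.1556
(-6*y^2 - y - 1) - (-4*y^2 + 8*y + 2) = -2*y^2 - 9*y - 3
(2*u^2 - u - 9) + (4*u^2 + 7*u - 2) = 6*u^2 + 6*u - 11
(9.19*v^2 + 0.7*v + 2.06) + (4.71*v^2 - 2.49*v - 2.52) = 13.9*v^2 - 1.79*v - 0.46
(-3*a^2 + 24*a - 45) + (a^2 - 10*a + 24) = -2*a^2 + 14*a - 21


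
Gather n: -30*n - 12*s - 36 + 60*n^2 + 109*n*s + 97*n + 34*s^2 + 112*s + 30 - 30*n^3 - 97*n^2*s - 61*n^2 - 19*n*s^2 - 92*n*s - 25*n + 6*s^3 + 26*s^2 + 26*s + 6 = -30*n^3 + n^2*(-97*s - 1) + n*(-19*s^2 + 17*s + 42) + 6*s^3 + 60*s^2 + 126*s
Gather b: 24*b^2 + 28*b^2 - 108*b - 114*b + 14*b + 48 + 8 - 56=52*b^2 - 208*b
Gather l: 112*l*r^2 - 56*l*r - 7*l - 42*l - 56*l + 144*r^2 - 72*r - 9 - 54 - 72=l*(112*r^2 - 56*r - 105) + 144*r^2 - 72*r - 135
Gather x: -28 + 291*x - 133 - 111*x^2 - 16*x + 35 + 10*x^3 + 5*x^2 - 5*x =10*x^3 - 106*x^2 + 270*x - 126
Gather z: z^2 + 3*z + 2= z^2 + 3*z + 2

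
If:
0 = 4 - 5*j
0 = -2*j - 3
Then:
No Solution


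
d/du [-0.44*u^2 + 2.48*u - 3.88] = 2.48 - 0.88*u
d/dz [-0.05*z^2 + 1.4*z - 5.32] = 1.4 - 0.1*z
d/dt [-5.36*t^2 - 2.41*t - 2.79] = -10.72*t - 2.41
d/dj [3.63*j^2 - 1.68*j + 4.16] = 7.26*j - 1.68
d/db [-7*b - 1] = -7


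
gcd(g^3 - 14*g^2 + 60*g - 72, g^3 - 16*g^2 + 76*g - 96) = g^2 - 8*g + 12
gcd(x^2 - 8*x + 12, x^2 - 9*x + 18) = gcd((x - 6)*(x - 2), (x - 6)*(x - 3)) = x - 6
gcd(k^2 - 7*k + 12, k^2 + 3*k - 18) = k - 3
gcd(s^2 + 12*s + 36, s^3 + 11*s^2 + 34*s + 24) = s + 6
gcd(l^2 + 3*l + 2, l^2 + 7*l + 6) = l + 1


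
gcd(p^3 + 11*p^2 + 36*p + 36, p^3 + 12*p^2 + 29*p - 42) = p + 6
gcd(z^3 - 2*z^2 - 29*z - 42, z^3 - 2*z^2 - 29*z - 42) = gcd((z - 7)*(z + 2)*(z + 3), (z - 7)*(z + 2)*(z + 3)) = z^3 - 2*z^2 - 29*z - 42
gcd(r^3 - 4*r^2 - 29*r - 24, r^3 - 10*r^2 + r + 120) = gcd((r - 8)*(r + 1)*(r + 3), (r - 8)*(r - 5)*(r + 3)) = r^2 - 5*r - 24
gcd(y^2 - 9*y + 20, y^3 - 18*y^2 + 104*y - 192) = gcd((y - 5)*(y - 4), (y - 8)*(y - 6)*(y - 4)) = y - 4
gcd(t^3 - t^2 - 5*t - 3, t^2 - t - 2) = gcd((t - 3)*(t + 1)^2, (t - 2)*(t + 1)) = t + 1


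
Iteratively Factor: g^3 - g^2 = (g - 1)*(g^2) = g*(g - 1)*(g)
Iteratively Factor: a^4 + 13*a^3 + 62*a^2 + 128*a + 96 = (a + 4)*(a^3 + 9*a^2 + 26*a + 24) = (a + 4)^2*(a^2 + 5*a + 6) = (a + 3)*(a + 4)^2*(a + 2)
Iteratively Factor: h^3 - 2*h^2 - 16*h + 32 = (h - 4)*(h^2 + 2*h - 8) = (h - 4)*(h - 2)*(h + 4)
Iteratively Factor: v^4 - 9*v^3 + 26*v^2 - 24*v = (v - 4)*(v^3 - 5*v^2 + 6*v) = (v - 4)*(v - 2)*(v^2 - 3*v) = v*(v - 4)*(v - 2)*(v - 3)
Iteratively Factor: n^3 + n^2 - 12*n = (n)*(n^2 + n - 12) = n*(n - 3)*(n + 4)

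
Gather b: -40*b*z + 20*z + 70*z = -40*b*z + 90*z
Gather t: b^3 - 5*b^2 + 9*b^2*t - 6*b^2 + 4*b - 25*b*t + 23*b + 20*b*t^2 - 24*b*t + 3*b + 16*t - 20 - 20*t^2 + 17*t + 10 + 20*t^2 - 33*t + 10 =b^3 - 11*b^2 + 20*b*t^2 + 30*b + t*(9*b^2 - 49*b)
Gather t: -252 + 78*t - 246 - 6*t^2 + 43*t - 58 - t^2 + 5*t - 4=-7*t^2 + 126*t - 560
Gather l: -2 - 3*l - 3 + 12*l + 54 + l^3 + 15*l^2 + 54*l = l^3 + 15*l^2 + 63*l + 49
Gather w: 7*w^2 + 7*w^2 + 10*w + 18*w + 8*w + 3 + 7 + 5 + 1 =14*w^2 + 36*w + 16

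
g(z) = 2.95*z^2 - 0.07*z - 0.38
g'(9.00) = 53.03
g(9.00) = 237.94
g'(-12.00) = -70.87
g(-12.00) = 425.26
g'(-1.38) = -8.21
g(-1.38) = 5.33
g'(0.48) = 2.76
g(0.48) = 0.27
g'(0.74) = 4.30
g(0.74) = 1.18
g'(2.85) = 16.74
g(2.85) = 23.38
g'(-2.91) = -17.24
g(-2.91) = 24.80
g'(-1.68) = -9.98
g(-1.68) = 8.06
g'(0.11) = 0.58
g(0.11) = -0.35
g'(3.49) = 20.52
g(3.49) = 35.31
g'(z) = 5.9*z - 0.07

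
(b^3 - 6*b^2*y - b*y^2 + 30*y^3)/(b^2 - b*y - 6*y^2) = b - 5*y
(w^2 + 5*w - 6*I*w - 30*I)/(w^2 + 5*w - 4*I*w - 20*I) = (w - 6*I)/(w - 4*I)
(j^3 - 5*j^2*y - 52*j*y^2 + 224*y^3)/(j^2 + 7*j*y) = j - 12*y + 32*y^2/j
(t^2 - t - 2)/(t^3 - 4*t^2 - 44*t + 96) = (t + 1)/(t^2 - 2*t - 48)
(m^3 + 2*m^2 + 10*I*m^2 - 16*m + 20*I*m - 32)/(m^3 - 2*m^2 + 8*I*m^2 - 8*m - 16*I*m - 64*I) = (m + 2*I)/(m - 4)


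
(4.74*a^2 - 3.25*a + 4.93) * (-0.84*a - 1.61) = -3.9816*a^3 - 4.9014*a^2 + 1.0913*a - 7.9373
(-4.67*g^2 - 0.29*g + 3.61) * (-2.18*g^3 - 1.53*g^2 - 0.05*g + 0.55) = 10.1806*g^5 + 7.7773*g^4 - 7.1926*g^3 - 8.0773*g^2 - 0.34*g + 1.9855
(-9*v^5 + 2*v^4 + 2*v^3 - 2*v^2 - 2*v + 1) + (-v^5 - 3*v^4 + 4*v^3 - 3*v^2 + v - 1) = -10*v^5 - v^4 + 6*v^3 - 5*v^2 - v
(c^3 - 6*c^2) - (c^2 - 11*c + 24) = c^3 - 7*c^2 + 11*c - 24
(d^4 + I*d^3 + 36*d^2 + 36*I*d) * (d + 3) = d^5 + 3*d^4 + I*d^4 + 36*d^3 + 3*I*d^3 + 108*d^2 + 36*I*d^2 + 108*I*d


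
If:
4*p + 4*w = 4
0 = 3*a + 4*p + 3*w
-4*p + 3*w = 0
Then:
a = -8/7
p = 3/7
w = 4/7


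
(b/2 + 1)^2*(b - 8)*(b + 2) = b^4/4 - b^3/2 - 9*b^2 - 22*b - 16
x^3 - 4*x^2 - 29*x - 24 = (x - 8)*(x + 1)*(x + 3)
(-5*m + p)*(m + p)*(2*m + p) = -10*m^3 - 13*m^2*p - 2*m*p^2 + p^3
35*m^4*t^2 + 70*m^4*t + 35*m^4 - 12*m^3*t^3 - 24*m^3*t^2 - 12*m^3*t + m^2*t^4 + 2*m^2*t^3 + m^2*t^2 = (-7*m + t)*(-5*m + t)*(m*t + m)^2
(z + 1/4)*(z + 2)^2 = z^3 + 17*z^2/4 + 5*z + 1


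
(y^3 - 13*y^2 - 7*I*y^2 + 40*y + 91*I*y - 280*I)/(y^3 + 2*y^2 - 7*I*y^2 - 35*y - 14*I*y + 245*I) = (y - 8)/(y + 7)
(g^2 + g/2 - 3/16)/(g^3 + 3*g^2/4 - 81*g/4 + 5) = (g + 3/4)/(g^2 + g - 20)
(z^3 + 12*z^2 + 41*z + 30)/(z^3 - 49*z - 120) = (z^2 + 7*z + 6)/(z^2 - 5*z - 24)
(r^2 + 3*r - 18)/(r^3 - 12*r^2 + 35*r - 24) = (r + 6)/(r^2 - 9*r + 8)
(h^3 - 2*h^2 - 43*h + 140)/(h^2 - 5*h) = h + 3 - 28/h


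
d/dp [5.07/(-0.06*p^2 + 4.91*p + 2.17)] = (0.6084*p - 24.8937)/(-0.06*p^2 + 4.91*p + 2.17)^2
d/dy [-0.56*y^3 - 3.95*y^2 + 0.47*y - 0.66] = -1.68*y^2 - 7.9*y + 0.47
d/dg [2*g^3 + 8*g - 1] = 6*g^2 + 8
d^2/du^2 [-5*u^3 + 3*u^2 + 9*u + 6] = 6 - 30*u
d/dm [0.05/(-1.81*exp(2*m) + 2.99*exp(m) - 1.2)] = (0.181*exp(m) - 0.1495)*exp(m)/(1.81*exp(2*m) - 2.99*exp(m) + 1.2)^2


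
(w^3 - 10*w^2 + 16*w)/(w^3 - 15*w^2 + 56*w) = (w - 2)/(w - 7)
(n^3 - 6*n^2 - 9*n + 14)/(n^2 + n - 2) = n - 7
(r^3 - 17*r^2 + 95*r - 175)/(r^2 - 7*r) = r - 10 + 25/r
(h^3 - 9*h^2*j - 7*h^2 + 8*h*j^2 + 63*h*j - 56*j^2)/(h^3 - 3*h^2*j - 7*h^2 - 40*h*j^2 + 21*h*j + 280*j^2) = (h - j)/(h + 5*j)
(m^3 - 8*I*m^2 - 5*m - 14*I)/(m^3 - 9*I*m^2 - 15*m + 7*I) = (m^2 - I*m + 2)/(m^2 - 2*I*m - 1)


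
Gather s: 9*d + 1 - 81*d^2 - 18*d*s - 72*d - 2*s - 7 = -81*d^2 - 63*d + s*(-18*d - 2) - 6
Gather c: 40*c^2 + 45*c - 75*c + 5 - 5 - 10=40*c^2 - 30*c - 10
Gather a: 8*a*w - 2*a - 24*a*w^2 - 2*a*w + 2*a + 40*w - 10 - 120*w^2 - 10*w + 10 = a*(-24*w^2 + 6*w) - 120*w^2 + 30*w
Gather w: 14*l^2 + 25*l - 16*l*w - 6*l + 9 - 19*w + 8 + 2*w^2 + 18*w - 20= 14*l^2 + 19*l + 2*w^2 + w*(-16*l - 1) - 3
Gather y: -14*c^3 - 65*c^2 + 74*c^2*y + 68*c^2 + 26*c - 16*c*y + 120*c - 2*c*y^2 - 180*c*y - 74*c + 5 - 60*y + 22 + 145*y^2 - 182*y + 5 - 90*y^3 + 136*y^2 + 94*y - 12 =-14*c^3 + 3*c^2 + 72*c - 90*y^3 + y^2*(281 - 2*c) + y*(74*c^2 - 196*c - 148) + 20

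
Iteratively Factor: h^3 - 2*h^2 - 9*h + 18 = (h - 3)*(h^2 + h - 6) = (h - 3)*(h + 3)*(h - 2)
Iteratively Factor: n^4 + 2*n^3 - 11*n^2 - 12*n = (n + 1)*(n^3 + n^2 - 12*n) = (n - 3)*(n + 1)*(n^2 + 4*n) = (n - 3)*(n + 1)*(n + 4)*(n)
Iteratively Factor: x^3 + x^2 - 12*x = (x - 3)*(x^2 + 4*x) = x*(x - 3)*(x + 4)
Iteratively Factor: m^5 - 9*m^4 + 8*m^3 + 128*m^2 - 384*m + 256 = (m - 1)*(m^4 - 8*m^3 + 128*m - 256) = (m - 4)*(m - 1)*(m^3 - 4*m^2 - 16*m + 64) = (m - 4)^2*(m - 1)*(m^2 - 16) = (m - 4)^3*(m - 1)*(m + 4)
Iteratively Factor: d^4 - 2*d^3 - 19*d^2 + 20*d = (d)*(d^3 - 2*d^2 - 19*d + 20) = d*(d - 1)*(d^2 - d - 20) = d*(d - 1)*(d + 4)*(d - 5)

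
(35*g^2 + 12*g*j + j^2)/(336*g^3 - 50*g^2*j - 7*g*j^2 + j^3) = (5*g + j)/(48*g^2 - 14*g*j + j^2)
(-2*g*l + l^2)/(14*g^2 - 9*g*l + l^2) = -l/(7*g - l)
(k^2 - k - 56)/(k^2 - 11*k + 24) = (k + 7)/(k - 3)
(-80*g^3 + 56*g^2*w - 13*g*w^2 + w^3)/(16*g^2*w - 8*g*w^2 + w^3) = (-5*g + w)/w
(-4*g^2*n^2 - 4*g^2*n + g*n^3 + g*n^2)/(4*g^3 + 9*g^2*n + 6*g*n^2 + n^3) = g*n*(-4*g*n - 4*g + n^2 + n)/(4*g^3 + 9*g^2*n + 6*g*n^2 + n^3)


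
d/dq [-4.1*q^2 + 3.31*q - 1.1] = 3.31 - 8.2*q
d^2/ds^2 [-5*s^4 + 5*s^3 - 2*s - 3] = 30*s*(1 - 2*s)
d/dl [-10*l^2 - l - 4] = -20*l - 1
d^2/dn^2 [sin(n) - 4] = -sin(n)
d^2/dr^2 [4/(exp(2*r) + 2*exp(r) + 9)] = 8*(4*(exp(r) + 1)^2*exp(r) - (2*exp(r) + 1)*(exp(2*r) + 2*exp(r) + 9))*exp(r)/(exp(2*r) + 2*exp(r) + 9)^3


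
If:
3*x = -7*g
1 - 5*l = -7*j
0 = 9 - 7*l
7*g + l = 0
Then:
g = -9/49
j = 38/49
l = 9/7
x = 3/7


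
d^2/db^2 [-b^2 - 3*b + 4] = -2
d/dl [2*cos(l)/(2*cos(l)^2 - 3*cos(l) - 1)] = 2*(cos(2*l) + 2)*sin(l)/(3*cos(l) - cos(2*l))^2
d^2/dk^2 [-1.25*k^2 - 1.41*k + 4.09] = -2.50000000000000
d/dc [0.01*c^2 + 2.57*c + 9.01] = 0.02*c + 2.57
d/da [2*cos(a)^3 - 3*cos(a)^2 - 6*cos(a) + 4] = 6*(sin(a)^2 + cos(a))*sin(a)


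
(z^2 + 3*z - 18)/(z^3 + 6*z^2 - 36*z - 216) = (z - 3)/(z^2 - 36)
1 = 1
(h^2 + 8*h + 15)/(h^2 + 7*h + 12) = (h + 5)/(h + 4)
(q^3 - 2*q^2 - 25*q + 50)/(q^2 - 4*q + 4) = (q^2 - 25)/(q - 2)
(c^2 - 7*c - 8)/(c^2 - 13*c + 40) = (c + 1)/(c - 5)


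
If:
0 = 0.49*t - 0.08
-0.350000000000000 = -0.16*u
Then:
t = 0.16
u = 2.19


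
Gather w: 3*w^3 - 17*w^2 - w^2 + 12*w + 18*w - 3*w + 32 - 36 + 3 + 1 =3*w^3 - 18*w^2 + 27*w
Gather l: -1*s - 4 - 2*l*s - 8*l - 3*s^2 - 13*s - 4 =l*(-2*s - 8) - 3*s^2 - 14*s - 8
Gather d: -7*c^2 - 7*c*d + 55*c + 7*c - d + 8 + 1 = -7*c^2 + 62*c + d*(-7*c - 1) + 9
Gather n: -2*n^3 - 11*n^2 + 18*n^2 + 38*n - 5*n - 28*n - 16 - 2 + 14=-2*n^3 + 7*n^2 + 5*n - 4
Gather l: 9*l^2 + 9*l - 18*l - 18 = 9*l^2 - 9*l - 18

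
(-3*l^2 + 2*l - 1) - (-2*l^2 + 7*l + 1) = -l^2 - 5*l - 2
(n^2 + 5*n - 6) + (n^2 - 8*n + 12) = 2*n^2 - 3*n + 6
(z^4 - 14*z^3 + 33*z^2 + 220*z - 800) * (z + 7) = z^5 - 7*z^4 - 65*z^3 + 451*z^2 + 740*z - 5600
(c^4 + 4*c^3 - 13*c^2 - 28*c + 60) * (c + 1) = c^5 + 5*c^4 - 9*c^3 - 41*c^2 + 32*c + 60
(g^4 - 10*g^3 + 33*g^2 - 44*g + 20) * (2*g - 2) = 2*g^5 - 22*g^4 + 86*g^3 - 154*g^2 + 128*g - 40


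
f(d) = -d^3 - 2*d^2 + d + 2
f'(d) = -3*d^2 - 4*d + 1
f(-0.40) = 1.34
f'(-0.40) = 2.12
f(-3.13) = 9.94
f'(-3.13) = -15.87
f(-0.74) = 0.57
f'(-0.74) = 2.32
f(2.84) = -34.20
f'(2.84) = -34.56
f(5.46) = -214.93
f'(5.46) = -110.27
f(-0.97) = 0.06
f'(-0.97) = 2.06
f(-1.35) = -0.53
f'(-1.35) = 0.93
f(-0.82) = 0.39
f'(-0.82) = 2.26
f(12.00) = -2002.00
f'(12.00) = -479.00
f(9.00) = -880.00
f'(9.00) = -278.00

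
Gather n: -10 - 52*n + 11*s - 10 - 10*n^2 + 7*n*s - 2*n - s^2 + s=-10*n^2 + n*(7*s - 54) - s^2 + 12*s - 20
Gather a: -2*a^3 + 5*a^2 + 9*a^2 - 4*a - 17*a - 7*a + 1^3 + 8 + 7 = -2*a^3 + 14*a^2 - 28*a + 16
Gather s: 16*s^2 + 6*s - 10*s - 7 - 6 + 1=16*s^2 - 4*s - 12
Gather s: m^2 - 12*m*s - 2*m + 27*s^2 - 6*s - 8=m^2 - 2*m + 27*s^2 + s*(-12*m - 6) - 8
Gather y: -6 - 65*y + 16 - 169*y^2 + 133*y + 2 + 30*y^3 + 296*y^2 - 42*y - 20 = 30*y^3 + 127*y^2 + 26*y - 8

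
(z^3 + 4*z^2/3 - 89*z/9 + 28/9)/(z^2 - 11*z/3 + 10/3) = (9*z^3 + 12*z^2 - 89*z + 28)/(3*(3*z^2 - 11*z + 10))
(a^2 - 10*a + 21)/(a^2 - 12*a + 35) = (a - 3)/(a - 5)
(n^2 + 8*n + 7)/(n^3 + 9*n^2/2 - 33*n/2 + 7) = 2*(n + 1)/(2*n^2 - 5*n + 2)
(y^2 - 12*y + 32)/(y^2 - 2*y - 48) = (y - 4)/(y + 6)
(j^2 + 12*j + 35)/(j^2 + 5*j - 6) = (j^2 + 12*j + 35)/(j^2 + 5*j - 6)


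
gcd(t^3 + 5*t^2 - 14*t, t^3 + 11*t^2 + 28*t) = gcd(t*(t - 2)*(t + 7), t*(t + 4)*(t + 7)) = t^2 + 7*t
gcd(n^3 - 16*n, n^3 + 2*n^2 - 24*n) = n^2 - 4*n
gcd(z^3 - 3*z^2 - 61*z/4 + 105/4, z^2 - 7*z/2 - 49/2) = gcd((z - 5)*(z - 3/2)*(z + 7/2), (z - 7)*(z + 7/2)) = z + 7/2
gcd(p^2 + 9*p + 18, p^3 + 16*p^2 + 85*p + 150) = p + 6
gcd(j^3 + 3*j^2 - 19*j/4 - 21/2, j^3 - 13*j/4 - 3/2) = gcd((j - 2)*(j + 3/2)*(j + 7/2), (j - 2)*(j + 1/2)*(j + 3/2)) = j^2 - j/2 - 3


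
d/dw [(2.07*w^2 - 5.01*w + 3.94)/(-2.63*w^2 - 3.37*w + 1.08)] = (-20.1522*w^2 + 25.1956*w + 7.867)/(6.9169*w^4 + 17.7262*w^3 + 5.6761*w^2 - 7.2792*w + 1.1664)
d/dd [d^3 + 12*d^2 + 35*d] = 3*d^2 + 24*d + 35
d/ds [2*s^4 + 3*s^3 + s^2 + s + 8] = 8*s^3 + 9*s^2 + 2*s + 1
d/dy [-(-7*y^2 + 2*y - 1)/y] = 7 - 1/y^2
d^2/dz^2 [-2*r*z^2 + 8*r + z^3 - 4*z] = -4*r + 6*z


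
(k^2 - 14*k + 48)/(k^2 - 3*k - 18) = (k - 8)/(k + 3)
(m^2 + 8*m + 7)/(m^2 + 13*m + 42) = (m + 1)/(m + 6)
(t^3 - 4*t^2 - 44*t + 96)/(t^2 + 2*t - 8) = (t^2 - 2*t - 48)/(t + 4)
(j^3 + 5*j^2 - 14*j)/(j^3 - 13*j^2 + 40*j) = (j^2 + 5*j - 14)/(j^2 - 13*j + 40)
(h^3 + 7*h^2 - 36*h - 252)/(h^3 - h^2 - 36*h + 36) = (h + 7)/(h - 1)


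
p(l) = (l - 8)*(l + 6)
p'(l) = 2*l - 2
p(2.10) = -47.79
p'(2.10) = 2.20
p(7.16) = -11.05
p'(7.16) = 12.32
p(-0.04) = -47.92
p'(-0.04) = -2.08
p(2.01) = -47.98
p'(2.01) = 2.02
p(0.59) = -48.83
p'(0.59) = -0.82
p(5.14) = -31.86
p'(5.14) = 8.28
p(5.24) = -31.02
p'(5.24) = 8.48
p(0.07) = -48.14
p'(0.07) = -1.86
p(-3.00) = -33.00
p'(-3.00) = -8.00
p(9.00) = 15.00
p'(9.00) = 16.00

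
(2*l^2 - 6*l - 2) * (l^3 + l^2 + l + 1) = 2*l^5 - 4*l^4 - 6*l^3 - 6*l^2 - 8*l - 2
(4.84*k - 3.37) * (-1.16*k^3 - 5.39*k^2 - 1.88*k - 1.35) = -5.6144*k^4 - 22.1784*k^3 + 9.0651*k^2 - 0.1984*k + 4.5495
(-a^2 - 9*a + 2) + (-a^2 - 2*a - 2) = -2*a^2 - 11*a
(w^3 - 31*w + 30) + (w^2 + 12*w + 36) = w^3 + w^2 - 19*w + 66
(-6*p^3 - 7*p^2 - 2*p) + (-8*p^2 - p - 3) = -6*p^3 - 15*p^2 - 3*p - 3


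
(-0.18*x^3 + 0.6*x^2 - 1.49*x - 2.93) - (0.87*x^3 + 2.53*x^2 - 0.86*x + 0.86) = -1.05*x^3 - 1.93*x^2 - 0.63*x - 3.79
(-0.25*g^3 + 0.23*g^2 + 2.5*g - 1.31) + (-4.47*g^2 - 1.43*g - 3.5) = -0.25*g^3 - 4.24*g^2 + 1.07*g - 4.81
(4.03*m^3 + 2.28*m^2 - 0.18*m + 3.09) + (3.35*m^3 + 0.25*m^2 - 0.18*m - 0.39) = 7.38*m^3 + 2.53*m^2 - 0.36*m + 2.7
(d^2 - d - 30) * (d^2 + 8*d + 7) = d^4 + 7*d^3 - 31*d^2 - 247*d - 210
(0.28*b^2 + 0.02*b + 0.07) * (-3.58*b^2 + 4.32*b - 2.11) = -1.0024*b^4 + 1.138*b^3 - 0.755*b^2 + 0.2602*b - 0.1477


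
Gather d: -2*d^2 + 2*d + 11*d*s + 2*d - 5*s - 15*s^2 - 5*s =-2*d^2 + d*(11*s + 4) - 15*s^2 - 10*s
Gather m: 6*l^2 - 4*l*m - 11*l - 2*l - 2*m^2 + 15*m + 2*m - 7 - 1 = 6*l^2 - 13*l - 2*m^2 + m*(17 - 4*l) - 8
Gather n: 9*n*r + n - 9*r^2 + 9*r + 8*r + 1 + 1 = n*(9*r + 1) - 9*r^2 + 17*r + 2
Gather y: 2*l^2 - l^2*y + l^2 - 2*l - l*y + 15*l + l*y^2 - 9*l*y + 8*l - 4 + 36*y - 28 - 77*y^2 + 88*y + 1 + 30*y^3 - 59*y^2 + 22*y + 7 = 3*l^2 + 21*l + 30*y^3 + y^2*(l - 136) + y*(-l^2 - 10*l + 146) - 24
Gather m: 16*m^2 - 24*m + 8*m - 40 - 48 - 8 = 16*m^2 - 16*m - 96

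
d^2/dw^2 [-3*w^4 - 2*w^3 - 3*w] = 12*w*(-3*w - 1)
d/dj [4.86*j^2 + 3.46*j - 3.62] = 9.72*j + 3.46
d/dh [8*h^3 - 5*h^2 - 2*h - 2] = 24*h^2 - 10*h - 2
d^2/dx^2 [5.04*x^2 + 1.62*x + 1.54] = 10.0800000000000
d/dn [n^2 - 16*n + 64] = 2*n - 16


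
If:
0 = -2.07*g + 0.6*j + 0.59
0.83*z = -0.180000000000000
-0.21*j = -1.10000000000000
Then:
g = 1.80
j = 5.24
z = -0.22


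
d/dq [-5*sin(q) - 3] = -5*cos(q)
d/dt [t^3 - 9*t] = 3*t^2 - 9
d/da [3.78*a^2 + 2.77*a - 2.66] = 7.56*a + 2.77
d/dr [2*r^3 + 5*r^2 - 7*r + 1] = 6*r^2 + 10*r - 7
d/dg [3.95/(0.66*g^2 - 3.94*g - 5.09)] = (15.563 - 5.214*g)/(-0.66*g^2 + 3.94*g + 5.09)^2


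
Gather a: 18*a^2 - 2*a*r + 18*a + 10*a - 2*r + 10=18*a^2 + a*(28 - 2*r) - 2*r + 10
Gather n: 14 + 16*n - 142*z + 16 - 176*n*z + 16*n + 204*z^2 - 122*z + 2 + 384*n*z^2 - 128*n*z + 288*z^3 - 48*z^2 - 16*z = n*(384*z^2 - 304*z + 32) + 288*z^3 + 156*z^2 - 280*z + 32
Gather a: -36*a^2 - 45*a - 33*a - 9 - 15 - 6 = -36*a^2 - 78*a - 30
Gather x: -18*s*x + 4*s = -18*s*x + 4*s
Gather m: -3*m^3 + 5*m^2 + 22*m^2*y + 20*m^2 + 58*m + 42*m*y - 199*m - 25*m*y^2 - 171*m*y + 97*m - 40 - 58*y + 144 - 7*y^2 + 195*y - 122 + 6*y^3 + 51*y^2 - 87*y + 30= -3*m^3 + m^2*(22*y + 25) + m*(-25*y^2 - 129*y - 44) + 6*y^3 + 44*y^2 + 50*y + 12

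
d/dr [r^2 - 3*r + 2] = 2*r - 3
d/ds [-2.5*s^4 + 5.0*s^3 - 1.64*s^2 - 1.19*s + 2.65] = -10.0*s^3 + 15.0*s^2 - 3.28*s - 1.19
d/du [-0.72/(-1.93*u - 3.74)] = -1.3896/(1.93*u + 3.74)^2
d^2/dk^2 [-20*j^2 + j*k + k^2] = 2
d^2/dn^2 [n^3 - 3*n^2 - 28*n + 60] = 6*n - 6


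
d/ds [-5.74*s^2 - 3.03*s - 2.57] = -11.48*s - 3.03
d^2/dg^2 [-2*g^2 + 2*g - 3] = -4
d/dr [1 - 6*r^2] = -12*r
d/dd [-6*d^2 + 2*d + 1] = 2 - 12*d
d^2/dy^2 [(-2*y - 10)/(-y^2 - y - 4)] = 4*(-3*(y + 2)*(y^2 + y + 4) + (y + 5)*(2*y + 1)^2)/(y^2 + y + 4)^3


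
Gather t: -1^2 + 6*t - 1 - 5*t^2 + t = -5*t^2 + 7*t - 2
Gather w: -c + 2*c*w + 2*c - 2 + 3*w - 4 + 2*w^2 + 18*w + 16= c + 2*w^2 + w*(2*c + 21) + 10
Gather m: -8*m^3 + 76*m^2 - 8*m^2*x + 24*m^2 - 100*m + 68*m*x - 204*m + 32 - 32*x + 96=-8*m^3 + m^2*(100 - 8*x) + m*(68*x - 304) - 32*x + 128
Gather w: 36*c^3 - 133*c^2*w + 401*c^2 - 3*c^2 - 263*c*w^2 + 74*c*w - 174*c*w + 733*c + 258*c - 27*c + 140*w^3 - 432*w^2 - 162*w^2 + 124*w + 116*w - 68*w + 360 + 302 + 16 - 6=36*c^3 + 398*c^2 + 964*c + 140*w^3 + w^2*(-263*c - 594) + w*(-133*c^2 - 100*c + 172) + 672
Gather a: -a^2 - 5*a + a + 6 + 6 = -a^2 - 4*a + 12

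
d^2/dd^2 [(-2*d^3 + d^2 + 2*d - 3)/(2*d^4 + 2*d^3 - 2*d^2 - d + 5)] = 4*(-4*d^9 + 6*d^8 + 18*d^7 - 42*d^6 + 30*d^5 + 15*d^4 - 87*d^3 + 51*d^2 - 9*d + 1)/(8*d^12 + 24*d^11 - 52*d^9 + 36*d^8 + 156*d^7 - 38*d^6 - 186*d^5 + 144*d^4 + 209*d^3 - 135*d^2 - 75*d + 125)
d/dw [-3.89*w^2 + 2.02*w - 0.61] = 2.02 - 7.78*w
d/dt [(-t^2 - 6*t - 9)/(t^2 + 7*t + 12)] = -1/(t^2 + 8*t + 16)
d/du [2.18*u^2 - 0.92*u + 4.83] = 4.36*u - 0.92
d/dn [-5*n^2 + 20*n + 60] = 20 - 10*n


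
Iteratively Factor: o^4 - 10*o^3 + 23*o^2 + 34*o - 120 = (o - 3)*(o^3 - 7*o^2 + 2*o + 40) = (o - 4)*(o - 3)*(o^2 - 3*o - 10) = (o - 4)*(o - 3)*(o + 2)*(o - 5)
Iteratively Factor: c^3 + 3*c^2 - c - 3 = (c - 1)*(c^2 + 4*c + 3) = (c - 1)*(c + 3)*(c + 1)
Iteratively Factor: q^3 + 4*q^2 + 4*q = (q + 2)*(q^2 + 2*q) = (q + 2)^2*(q)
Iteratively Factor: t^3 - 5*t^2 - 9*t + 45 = (t + 3)*(t^2 - 8*t + 15) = (t - 3)*(t + 3)*(t - 5)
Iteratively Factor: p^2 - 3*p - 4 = (p - 4)*(p + 1)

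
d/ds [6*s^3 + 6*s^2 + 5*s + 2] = 18*s^2 + 12*s + 5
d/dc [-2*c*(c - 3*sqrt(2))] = -4*c + 6*sqrt(2)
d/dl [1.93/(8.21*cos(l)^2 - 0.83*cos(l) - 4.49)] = (31.6906*cos(l) - 1.6019)*sin(l)/(-8.21*cos(l)^2 + 0.83*cos(l) + 4.49)^2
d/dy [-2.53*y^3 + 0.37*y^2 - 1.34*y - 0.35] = -7.59*y^2 + 0.74*y - 1.34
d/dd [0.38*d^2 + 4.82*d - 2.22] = 0.76*d + 4.82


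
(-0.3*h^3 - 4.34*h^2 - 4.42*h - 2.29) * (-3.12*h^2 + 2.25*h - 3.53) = 0.936*h^5 + 12.8658*h^4 + 5.0844*h^3 + 12.52*h^2 + 10.4501*h + 8.0837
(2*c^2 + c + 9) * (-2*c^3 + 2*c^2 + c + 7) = -4*c^5 + 2*c^4 - 14*c^3 + 33*c^2 + 16*c + 63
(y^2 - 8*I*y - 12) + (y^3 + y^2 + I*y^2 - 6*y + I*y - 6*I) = y^3 + 2*y^2 + I*y^2 - 6*y - 7*I*y - 12 - 6*I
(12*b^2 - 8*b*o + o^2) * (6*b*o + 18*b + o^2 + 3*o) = 72*b^3*o + 216*b^3 - 36*b^2*o^2 - 108*b^2*o - 2*b*o^3 - 6*b*o^2 + o^4 + 3*o^3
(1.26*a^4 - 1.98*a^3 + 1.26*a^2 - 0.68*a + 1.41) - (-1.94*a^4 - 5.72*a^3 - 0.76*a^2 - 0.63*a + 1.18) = 3.2*a^4 + 3.74*a^3 + 2.02*a^2 - 0.05*a + 0.23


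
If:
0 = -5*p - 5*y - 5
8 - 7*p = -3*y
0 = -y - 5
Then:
No Solution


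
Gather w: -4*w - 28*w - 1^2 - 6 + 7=-32*w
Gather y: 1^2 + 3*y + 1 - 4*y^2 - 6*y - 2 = -4*y^2 - 3*y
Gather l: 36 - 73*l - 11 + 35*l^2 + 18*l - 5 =35*l^2 - 55*l + 20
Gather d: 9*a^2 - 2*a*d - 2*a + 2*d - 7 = 9*a^2 - 2*a + d*(2 - 2*a) - 7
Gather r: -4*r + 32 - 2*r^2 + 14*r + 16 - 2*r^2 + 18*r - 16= -4*r^2 + 28*r + 32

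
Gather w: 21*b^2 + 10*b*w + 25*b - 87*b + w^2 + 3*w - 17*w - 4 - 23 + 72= 21*b^2 - 62*b + w^2 + w*(10*b - 14) + 45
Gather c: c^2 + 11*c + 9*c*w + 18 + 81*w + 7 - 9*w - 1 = c^2 + c*(9*w + 11) + 72*w + 24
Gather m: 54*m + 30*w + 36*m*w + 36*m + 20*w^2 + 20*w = m*(36*w + 90) + 20*w^2 + 50*w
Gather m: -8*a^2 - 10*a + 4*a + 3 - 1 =-8*a^2 - 6*a + 2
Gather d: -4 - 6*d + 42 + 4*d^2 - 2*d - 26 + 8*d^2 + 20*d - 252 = 12*d^2 + 12*d - 240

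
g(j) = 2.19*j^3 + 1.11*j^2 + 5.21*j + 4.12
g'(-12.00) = 924.65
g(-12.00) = -3682.88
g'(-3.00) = 57.68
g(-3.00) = -60.65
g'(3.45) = 91.07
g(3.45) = 125.24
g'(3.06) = 73.52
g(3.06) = 93.21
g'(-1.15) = 11.35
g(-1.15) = -3.73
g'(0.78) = 10.94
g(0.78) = 9.90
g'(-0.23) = 5.05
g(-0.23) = 2.95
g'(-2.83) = 51.55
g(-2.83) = -51.37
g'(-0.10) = 5.05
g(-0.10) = 3.61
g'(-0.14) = 5.03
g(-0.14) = 3.41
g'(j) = 6.57*j^2 + 2.22*j + 5.21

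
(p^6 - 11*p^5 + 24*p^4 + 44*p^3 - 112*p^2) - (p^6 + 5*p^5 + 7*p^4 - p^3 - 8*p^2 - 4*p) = -16*p^5 + 17*p^4 + 45*p^3 - 104*p^2 + 4*p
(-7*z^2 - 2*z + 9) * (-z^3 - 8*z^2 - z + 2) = 7*z^5 + 58*z^4 + 14*z^3 - 84*z^2 - 13*z + 18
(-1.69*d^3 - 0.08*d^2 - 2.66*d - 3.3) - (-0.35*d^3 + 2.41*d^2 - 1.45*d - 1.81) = -1.34*d^3 - 2.49*d^2 - 1.21*d - 1.49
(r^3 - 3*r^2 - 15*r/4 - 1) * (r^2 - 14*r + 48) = r^5 - 17*r^4 + 345*r^3/4 - 185*r^2/2 - 166*r - 48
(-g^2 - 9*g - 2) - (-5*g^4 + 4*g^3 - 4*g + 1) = 5*g^4 - 4*g^3 - g^2 - 5*g - 3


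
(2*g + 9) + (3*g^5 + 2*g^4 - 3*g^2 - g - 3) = 3*g^5 + 2*g^4 - 3*g^2 + g + 6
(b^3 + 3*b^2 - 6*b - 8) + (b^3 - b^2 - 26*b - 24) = 2*b^3 + 2*b^2 - 32*b - 32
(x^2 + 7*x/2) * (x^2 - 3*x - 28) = x^4 + x^3/2 - 77*x^2/2 - 98*x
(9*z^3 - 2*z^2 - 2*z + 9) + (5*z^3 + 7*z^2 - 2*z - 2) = 14*z^3 + 5*z^2 - 4*z + 7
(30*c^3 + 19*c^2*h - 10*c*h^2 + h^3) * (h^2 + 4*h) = 30*c^3*h^2 + 120*c^3*h + 19*c^2*h^3 + 76*c^2*h^2 - 10*c*h^4 - 40*c*h^3 + h^5 + 4*h^4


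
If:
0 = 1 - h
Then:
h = 1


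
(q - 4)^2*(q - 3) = q^3 - 11*q^2 + 40*q - 48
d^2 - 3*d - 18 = (d - 6)*(d + 3)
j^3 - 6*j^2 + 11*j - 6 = (j - 3)*(j - 2)*(j - 1)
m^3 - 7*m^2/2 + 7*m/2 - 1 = (m - 2)*(m - 1)*(m - 1/2)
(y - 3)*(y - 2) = y^2 - 5*y + 6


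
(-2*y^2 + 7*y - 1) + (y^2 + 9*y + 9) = -y^2 + 16*y + 8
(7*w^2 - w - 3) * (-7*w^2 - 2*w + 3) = -49*w^4 - 7*w^3 + 44*w^2 + 3*w - 9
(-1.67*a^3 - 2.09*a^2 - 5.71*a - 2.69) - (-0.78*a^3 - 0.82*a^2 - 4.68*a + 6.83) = -0.89*a^3 - 1.27*a^2 - 1.03*a - 9.52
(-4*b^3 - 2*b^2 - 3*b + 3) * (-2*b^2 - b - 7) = 8*b^5 + 8*b^4 + 36*b^3 + 11*b^2 + 18*b - 21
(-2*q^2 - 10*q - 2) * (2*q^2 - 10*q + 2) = -4*q^4 + 92*q^2 - 4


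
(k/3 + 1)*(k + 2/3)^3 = k^4/3 + 5*k^3/3 + 22*k^2/9 + 116*k/81 + 8/27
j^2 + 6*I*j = j*(j + 6*I)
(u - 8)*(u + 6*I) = u^2 - 8*u + 6*I*u - 48*I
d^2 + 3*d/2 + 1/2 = (d + 1/2)*(d + 1)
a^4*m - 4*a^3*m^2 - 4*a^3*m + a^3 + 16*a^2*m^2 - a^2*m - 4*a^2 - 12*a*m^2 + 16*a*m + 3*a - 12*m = (a - 3)*(a - 1)*(a - 4*m)*(a*m + 1)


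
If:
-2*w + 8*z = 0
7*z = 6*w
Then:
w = 0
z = 0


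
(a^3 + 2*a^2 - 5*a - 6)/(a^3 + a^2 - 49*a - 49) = (a^2 + a - 6)/(a^2 - 49)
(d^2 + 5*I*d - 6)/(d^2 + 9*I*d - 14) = (d + 3*I)/(d + 7*I)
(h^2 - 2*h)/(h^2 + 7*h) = (h - 2)/(h + 7)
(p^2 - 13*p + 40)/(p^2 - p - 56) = (p - 5)/(p + 7)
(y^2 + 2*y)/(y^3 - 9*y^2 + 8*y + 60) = y/(y^2 - 11*y + 30)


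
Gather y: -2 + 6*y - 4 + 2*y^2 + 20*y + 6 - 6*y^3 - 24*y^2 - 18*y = -6*y^3 - 22*y^2 + 8*y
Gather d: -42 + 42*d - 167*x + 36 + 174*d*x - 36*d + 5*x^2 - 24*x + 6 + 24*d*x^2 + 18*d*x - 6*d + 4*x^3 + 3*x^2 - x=d*(24*x^2 + 192*x) + 4*x^3 + 8*x^2 - 192*x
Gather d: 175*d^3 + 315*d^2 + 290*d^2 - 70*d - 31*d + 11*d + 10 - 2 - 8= 175*d^3 + 605*d^2 - 90*d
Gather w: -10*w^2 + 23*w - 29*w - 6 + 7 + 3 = -10*w^2 - 6*w + 4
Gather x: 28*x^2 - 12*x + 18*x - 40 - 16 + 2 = 28*x^2 + 6*x - 54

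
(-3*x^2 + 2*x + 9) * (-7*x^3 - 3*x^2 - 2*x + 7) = 21*x^5 - 5*x^4 - 63*x^3 - 52*x^2 - 4*x + 63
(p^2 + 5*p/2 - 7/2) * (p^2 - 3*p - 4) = p^4 - p^3/2 - 15*p^2 + p/2 + 14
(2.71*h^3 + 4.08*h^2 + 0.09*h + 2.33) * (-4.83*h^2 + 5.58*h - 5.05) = -13.0893*h^5 - 4.5846*h^4 + 8.6462*h^3 - 31.3557*h^2 + 12.5469*h - 11.7665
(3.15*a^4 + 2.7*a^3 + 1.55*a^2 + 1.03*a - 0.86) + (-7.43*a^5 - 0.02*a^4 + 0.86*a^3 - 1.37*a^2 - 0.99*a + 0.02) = -7.43*a^5 + 3.13*a^4 + 3.56*a^3 + 0.18*a^2 + 0.04*a - 0.84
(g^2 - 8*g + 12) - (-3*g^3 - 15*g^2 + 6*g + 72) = 3*g^3 + 16*g^2 - 14*g - 60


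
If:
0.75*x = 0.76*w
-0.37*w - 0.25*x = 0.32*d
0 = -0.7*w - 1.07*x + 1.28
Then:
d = -1.40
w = 0.72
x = 0.73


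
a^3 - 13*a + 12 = (a - 3)*(a - 1)*(a + 4)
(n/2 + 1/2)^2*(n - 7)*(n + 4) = n^4/4 - n^3/4 - 33*n^2/4 - 59*n/4 - 7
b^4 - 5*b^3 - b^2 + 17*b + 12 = (b - 4)*(b - 3)*(b + 1)^2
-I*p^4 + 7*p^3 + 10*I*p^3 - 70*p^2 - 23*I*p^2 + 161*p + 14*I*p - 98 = (p - 7)*(p - 2)*(p + 7*I)*(-I*p + I)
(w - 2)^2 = w^2 - 4*w + 4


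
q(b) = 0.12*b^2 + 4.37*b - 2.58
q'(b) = 0.24*b + 4.37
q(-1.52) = -8.95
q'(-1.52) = 4.01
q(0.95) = 1.68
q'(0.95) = 4.60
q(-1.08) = -7.16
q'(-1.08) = 4.11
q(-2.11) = -11.27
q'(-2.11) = 3.86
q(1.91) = 6.20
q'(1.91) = 4.83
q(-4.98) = -21.37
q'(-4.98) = 3.17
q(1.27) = 3.16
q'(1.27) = 4.67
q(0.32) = -1.17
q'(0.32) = 4.45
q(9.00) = 46.47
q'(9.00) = 6.53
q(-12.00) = -37.74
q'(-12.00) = 1.49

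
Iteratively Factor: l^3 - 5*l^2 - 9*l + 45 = (l + 3)*(l^2 - 8*l + 15) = (l - 3)*(l + 3)*(l - 5)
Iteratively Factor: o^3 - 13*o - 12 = (o - 4)*(o^2 + 4*o + 3) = (o - 4)*(o + 3)*(o + 1)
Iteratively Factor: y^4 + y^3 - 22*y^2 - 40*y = (y)*(y^3 + y^2 - 22*y - 40) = y*(y - 5)*(y^2 + 6*y + 8) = y*(y - 5)*(y + 4)*(y + 2)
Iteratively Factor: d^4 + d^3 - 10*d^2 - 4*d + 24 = (d - 2)*(d^3 + 3*d^2 - 4*d - 12) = (d - 2)*(d + 2)*(d^2 + d - 6) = (d - 2)*(d + 2)*(d + 3)*(d - 2)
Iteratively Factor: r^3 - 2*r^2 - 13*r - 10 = (r + 2)*(r^2 - 4*r - 5) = (r - 5)*(r + 2)*(r + 1)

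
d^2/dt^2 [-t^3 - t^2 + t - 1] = -6*t - 2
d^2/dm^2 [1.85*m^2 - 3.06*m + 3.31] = 3.70000000000000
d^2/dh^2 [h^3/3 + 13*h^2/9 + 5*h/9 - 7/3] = 2*h + 26/9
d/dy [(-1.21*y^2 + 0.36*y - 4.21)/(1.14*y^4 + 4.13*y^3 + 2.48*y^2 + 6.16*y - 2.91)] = (2.7588*y^5 + 3.7661*y^4 + 16.224*y^3 + 43.8155*y^2 + 27.9238*y + 24.886)/(1.2996*y^8 + 9.4164*y^7 + 22.7113*y^6 + 34.5296*y^5 + 50.3972*y^4 + 6.517*y^3 + 23.512*y^2 - 35.8512*y + 8.4681)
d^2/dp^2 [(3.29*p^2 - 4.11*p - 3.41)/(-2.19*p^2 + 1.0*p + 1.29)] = (25.013742*p^3 + 42.360732*p^2 + 24.859566*p + 4.533604)/(10.503459*p^6 - 14.3883*p^5 - 11.990907*p^4 + 15.9506*p^3 + 7.063137*p^2 - 4.9923*p - 2.146689)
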